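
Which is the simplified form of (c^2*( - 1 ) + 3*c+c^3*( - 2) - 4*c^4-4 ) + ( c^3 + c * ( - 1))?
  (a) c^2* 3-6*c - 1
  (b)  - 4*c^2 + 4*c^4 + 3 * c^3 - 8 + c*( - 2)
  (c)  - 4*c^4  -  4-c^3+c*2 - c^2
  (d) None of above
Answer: c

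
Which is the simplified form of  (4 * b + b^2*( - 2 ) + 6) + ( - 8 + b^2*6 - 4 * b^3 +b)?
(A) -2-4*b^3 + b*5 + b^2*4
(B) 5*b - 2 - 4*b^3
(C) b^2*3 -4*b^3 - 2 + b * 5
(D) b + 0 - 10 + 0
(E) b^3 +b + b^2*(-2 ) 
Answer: A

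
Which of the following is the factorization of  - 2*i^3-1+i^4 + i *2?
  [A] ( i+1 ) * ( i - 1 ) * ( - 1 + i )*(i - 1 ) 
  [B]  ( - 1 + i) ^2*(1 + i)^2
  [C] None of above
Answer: A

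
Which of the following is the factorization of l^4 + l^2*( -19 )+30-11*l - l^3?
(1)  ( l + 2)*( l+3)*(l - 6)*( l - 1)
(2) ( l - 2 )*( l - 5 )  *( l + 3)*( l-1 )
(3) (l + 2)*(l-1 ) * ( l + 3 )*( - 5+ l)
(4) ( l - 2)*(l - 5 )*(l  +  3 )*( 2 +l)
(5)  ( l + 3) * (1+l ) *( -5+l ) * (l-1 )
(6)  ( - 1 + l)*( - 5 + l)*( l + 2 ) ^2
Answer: 3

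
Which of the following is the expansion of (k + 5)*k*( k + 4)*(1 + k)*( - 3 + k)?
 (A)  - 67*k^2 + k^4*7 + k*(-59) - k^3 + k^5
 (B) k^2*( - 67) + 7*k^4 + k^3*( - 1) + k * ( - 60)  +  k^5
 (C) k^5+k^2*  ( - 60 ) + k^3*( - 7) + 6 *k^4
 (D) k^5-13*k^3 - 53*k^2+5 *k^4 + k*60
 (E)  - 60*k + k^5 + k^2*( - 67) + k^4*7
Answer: B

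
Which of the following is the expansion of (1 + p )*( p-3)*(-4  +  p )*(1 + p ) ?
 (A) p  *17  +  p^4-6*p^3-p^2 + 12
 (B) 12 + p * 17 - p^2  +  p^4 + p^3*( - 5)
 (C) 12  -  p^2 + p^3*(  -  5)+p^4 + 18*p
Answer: B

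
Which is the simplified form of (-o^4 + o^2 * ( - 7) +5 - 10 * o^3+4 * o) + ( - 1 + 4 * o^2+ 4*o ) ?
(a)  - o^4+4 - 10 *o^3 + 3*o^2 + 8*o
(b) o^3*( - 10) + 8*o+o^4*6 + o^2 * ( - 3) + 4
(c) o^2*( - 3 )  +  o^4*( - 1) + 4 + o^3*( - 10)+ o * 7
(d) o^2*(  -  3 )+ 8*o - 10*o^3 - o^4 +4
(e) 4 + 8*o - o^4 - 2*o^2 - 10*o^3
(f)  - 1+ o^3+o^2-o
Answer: d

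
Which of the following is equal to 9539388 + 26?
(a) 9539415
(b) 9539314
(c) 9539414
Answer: c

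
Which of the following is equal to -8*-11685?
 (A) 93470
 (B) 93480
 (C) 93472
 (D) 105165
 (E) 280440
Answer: B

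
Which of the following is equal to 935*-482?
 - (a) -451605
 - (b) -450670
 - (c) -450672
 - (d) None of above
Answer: b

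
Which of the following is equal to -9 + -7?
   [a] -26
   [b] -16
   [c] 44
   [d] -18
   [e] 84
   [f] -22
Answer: b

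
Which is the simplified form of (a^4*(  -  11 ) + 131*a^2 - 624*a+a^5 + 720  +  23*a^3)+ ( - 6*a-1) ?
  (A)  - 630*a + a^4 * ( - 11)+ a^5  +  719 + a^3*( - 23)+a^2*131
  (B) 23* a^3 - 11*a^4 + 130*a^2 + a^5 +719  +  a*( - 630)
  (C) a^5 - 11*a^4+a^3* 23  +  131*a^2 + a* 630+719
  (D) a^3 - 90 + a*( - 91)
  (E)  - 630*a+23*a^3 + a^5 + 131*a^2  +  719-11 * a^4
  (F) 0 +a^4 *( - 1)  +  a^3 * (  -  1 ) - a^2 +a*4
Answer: E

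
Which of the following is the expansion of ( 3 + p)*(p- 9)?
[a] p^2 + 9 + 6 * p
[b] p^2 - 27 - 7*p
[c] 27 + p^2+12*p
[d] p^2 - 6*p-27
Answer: d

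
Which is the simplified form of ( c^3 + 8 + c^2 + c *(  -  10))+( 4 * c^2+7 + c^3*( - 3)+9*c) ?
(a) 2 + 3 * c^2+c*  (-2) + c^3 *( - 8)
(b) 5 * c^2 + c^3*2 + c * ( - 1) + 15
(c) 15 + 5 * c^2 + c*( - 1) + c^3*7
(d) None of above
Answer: d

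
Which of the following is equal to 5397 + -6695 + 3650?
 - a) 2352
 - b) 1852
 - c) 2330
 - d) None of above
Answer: a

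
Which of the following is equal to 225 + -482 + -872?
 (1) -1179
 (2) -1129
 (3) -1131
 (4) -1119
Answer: 2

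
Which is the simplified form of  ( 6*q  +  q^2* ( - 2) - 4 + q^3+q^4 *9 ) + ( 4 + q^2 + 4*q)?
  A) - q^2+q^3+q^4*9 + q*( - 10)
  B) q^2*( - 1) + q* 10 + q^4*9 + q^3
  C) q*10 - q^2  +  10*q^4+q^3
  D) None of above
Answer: B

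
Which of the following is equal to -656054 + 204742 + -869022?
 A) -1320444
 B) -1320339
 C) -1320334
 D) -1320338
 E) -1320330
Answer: C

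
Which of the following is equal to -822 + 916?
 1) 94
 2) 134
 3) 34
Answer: 1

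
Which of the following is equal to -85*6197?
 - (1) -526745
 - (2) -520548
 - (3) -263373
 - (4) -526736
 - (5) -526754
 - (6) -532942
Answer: 1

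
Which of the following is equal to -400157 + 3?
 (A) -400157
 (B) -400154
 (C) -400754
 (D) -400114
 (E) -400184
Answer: B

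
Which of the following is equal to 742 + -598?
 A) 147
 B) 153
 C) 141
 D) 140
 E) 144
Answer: E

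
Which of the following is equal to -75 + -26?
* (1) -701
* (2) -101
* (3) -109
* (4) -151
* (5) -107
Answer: 2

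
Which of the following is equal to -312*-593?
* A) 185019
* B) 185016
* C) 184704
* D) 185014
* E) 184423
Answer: B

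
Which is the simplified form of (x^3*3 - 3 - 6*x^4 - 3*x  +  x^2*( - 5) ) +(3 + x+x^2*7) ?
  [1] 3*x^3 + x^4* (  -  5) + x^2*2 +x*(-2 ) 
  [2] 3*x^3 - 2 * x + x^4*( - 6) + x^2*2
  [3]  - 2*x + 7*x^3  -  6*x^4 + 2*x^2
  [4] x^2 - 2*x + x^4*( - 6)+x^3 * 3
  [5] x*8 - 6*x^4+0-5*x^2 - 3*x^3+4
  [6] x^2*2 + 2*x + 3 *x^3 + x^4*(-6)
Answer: 2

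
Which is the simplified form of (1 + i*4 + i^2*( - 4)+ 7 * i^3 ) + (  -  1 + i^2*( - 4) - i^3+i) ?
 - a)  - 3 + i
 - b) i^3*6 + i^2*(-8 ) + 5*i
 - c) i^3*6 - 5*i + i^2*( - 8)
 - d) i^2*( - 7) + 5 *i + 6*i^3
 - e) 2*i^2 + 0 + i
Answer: b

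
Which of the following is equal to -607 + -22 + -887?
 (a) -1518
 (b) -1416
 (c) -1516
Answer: c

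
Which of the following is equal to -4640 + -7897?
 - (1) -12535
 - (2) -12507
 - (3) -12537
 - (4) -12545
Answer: 3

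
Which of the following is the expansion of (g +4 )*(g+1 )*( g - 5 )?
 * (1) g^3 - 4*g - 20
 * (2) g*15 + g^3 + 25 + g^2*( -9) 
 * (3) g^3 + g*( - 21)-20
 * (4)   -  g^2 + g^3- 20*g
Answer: 3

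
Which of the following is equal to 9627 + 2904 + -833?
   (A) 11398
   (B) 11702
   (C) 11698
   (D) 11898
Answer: C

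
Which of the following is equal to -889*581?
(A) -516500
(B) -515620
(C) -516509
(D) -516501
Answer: C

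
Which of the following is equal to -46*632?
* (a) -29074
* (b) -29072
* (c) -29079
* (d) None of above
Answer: b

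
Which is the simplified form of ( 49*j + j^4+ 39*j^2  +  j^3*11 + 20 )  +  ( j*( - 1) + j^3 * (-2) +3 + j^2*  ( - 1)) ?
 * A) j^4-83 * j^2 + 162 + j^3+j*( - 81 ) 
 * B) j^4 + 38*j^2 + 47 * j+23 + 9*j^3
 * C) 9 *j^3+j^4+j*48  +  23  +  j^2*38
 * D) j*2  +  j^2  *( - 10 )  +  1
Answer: C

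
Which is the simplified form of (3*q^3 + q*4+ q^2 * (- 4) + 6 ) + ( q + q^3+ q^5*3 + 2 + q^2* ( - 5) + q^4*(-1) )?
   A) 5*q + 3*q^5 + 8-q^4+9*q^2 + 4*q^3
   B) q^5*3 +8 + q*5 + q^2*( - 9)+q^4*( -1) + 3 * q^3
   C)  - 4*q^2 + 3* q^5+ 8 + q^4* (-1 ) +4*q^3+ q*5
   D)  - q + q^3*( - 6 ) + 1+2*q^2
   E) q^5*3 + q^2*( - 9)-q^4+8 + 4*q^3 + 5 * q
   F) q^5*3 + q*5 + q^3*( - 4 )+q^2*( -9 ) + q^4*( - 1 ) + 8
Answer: E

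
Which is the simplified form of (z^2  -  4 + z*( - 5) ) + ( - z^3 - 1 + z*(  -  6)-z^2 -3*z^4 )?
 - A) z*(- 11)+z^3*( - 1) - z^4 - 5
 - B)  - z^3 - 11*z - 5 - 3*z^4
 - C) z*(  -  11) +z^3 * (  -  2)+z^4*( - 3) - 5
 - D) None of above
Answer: B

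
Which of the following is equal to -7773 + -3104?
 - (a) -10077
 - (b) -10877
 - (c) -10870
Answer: b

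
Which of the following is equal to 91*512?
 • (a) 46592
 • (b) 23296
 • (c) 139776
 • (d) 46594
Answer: a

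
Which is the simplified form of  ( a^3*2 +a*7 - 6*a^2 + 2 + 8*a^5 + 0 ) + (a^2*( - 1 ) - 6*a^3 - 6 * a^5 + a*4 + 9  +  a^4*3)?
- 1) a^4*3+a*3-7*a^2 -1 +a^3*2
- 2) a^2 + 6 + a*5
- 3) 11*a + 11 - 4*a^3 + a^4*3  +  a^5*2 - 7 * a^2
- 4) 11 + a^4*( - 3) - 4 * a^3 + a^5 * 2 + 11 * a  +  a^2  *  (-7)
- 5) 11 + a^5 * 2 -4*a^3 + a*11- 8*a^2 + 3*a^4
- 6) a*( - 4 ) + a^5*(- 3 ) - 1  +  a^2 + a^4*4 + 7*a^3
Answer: 3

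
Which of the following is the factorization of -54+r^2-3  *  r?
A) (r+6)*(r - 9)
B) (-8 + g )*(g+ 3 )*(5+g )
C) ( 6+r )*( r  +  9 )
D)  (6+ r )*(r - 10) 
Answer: A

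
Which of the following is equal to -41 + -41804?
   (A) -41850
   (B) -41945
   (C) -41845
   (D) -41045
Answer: C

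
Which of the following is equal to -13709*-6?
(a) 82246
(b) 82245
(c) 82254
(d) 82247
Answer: c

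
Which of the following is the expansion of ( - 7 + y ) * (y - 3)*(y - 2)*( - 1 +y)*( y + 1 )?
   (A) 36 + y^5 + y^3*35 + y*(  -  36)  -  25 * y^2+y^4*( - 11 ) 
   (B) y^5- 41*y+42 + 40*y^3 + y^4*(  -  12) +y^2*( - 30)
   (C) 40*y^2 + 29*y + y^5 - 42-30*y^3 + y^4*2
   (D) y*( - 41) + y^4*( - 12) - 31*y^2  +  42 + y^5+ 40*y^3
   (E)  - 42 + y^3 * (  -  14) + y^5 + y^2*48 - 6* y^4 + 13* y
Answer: B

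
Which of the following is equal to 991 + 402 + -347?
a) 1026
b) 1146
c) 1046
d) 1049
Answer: c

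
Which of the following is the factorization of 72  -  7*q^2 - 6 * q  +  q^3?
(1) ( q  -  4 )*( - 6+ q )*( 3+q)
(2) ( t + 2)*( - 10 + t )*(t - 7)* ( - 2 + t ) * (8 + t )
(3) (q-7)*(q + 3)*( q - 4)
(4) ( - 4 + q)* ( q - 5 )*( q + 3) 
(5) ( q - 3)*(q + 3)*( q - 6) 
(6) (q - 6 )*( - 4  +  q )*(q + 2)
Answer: 1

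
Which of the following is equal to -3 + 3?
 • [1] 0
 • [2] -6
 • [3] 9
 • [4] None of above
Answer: 1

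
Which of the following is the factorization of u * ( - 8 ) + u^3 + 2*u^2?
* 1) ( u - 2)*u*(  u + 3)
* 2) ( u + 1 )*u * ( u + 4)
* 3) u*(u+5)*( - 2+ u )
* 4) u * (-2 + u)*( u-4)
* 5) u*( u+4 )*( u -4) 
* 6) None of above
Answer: 6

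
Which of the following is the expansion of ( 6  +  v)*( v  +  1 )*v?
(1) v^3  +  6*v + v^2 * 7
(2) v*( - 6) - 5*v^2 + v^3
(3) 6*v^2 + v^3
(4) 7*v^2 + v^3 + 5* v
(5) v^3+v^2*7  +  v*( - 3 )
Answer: 1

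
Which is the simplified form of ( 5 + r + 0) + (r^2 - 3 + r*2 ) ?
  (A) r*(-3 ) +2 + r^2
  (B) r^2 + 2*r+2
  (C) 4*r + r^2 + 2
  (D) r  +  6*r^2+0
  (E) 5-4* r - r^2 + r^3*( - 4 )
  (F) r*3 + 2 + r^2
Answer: F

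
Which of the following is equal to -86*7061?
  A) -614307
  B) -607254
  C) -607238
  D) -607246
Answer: D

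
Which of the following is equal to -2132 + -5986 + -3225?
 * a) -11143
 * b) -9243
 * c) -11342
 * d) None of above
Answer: d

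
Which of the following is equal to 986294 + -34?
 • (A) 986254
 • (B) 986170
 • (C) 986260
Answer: C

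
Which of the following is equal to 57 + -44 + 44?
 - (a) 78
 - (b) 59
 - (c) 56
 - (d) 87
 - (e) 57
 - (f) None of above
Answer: e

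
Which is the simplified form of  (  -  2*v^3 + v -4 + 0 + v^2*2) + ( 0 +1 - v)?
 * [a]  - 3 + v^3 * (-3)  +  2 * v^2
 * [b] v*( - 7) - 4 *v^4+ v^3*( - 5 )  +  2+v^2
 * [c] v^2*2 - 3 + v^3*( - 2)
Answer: c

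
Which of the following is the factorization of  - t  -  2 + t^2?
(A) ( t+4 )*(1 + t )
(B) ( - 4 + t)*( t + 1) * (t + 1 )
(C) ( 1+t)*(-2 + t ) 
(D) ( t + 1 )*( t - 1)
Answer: C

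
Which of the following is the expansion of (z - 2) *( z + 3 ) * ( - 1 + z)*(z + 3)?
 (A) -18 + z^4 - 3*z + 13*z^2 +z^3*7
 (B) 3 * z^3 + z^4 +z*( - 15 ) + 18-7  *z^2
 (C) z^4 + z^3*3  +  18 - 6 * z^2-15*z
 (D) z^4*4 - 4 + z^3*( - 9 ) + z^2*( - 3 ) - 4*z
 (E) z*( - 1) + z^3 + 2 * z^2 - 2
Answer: B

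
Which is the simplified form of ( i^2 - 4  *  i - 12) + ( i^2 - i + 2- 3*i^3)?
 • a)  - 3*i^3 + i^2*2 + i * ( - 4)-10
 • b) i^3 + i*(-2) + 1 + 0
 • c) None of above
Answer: c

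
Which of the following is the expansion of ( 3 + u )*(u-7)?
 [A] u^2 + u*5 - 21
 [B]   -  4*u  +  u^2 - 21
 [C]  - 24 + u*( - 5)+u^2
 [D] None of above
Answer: B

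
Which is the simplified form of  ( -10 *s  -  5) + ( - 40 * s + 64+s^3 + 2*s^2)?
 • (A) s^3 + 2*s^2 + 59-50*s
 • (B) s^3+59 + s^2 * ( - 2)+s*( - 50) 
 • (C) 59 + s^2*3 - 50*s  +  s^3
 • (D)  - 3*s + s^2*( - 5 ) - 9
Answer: A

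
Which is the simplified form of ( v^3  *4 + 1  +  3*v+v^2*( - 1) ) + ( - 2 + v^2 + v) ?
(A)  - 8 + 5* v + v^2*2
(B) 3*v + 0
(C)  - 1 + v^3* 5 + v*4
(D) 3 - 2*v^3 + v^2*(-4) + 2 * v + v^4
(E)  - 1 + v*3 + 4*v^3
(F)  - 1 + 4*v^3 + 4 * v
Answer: F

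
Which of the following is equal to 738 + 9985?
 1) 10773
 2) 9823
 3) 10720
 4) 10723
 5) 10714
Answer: 4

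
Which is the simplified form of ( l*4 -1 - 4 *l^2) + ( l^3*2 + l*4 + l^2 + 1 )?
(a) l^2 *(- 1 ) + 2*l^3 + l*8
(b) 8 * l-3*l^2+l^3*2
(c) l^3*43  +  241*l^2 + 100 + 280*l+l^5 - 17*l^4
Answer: b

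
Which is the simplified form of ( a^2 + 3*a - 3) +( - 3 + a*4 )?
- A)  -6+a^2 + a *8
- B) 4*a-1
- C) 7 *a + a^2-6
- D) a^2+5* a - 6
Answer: C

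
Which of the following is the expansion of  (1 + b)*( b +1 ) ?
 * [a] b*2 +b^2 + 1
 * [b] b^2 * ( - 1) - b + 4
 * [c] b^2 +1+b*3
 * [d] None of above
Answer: a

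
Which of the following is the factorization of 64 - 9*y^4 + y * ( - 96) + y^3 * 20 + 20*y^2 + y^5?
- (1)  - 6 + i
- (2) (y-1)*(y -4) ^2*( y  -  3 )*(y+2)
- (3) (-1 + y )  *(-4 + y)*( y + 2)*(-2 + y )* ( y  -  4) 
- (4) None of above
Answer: 3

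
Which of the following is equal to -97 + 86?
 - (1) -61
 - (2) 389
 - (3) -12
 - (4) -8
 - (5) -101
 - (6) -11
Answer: 6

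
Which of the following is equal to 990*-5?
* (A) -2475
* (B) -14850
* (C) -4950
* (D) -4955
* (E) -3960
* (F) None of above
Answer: C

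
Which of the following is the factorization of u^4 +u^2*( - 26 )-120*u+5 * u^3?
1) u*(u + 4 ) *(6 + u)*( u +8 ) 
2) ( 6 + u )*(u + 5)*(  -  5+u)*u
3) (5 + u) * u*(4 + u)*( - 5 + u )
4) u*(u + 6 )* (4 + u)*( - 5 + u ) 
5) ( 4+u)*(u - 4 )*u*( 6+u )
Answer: 4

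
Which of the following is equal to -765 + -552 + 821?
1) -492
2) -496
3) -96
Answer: 2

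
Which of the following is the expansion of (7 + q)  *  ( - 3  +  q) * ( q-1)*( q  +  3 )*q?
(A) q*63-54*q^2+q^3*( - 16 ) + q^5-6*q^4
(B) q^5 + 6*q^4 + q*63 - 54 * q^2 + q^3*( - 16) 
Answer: B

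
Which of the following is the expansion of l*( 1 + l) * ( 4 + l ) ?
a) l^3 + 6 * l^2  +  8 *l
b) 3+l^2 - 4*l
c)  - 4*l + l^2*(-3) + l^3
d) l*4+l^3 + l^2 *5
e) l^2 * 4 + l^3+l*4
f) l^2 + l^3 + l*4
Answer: d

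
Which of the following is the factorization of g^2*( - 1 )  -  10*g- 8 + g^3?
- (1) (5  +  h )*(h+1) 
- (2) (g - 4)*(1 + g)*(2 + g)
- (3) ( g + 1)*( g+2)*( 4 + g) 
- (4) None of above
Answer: 2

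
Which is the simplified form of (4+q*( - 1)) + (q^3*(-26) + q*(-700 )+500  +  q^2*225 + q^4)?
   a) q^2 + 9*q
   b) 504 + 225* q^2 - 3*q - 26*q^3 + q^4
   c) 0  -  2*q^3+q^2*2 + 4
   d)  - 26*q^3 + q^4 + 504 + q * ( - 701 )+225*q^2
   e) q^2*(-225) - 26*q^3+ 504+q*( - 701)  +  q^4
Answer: d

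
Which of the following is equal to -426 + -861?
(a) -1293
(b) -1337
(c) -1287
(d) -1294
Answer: c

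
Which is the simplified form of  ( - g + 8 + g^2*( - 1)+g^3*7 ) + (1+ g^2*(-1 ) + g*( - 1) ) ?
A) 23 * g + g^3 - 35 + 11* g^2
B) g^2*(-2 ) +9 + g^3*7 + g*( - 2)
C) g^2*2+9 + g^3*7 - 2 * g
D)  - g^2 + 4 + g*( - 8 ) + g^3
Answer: B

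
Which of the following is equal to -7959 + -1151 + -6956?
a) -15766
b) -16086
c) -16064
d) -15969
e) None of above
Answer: e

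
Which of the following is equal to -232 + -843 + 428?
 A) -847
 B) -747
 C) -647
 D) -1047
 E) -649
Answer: C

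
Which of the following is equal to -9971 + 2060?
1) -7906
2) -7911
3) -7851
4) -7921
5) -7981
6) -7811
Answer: 2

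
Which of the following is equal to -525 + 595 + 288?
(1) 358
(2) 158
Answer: 1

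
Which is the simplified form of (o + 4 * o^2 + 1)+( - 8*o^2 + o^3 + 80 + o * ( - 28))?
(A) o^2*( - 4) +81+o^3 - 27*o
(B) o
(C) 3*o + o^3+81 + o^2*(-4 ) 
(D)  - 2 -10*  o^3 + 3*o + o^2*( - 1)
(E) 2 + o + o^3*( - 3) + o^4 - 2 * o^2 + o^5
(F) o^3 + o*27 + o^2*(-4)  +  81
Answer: A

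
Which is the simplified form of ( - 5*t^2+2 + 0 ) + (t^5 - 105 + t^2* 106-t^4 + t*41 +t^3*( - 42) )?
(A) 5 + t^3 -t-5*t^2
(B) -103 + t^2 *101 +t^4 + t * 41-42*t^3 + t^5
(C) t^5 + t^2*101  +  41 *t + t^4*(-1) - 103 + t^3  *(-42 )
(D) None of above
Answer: C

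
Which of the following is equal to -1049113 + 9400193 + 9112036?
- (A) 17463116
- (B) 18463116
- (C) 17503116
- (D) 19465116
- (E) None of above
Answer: A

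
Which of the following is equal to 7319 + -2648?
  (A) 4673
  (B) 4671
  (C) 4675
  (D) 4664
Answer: B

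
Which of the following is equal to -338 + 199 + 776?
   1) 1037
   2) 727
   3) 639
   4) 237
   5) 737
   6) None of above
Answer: 6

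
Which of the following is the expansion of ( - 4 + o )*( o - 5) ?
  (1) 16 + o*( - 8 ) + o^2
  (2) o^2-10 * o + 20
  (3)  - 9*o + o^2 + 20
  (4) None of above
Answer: 3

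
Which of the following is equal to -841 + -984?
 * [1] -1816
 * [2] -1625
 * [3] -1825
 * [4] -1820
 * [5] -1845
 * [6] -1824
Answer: 3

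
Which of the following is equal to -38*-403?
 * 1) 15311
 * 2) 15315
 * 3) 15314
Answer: 3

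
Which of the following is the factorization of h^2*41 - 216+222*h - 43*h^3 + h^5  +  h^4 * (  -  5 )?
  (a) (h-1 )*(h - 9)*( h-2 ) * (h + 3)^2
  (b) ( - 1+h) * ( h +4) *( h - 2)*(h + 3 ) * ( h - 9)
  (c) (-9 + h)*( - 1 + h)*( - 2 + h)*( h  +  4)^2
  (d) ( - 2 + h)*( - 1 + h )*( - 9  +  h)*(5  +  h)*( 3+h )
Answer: b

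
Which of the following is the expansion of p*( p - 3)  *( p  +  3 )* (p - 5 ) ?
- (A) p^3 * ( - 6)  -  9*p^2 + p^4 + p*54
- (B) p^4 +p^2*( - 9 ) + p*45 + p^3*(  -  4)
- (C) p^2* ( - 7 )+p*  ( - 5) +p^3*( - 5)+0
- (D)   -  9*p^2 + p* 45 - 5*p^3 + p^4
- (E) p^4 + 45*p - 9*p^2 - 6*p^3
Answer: D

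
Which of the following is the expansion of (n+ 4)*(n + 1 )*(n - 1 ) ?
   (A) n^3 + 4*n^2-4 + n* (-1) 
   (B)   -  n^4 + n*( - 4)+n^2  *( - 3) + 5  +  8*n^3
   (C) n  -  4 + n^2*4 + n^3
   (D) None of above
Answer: A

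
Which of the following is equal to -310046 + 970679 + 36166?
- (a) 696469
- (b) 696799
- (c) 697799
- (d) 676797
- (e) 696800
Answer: b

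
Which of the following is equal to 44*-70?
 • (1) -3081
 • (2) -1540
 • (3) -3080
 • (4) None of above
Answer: 3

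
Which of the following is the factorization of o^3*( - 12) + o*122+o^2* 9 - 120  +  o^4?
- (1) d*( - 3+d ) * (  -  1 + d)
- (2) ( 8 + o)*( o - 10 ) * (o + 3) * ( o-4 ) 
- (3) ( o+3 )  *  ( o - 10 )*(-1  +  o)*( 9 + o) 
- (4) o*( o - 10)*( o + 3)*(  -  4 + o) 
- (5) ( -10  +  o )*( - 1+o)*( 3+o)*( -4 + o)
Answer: 5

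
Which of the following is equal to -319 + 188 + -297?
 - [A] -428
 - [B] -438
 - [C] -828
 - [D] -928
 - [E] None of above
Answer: A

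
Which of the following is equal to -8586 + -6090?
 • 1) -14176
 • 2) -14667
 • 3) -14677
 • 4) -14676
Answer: 4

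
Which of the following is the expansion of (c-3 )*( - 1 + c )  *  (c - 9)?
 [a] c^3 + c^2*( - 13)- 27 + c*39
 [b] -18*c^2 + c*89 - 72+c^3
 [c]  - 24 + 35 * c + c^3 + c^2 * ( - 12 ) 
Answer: a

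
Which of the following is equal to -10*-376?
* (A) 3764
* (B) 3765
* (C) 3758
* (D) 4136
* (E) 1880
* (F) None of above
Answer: F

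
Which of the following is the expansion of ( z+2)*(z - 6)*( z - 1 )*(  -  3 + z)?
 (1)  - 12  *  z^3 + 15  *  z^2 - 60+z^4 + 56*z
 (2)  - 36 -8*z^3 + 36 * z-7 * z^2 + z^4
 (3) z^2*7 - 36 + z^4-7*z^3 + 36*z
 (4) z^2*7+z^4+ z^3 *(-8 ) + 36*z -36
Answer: 4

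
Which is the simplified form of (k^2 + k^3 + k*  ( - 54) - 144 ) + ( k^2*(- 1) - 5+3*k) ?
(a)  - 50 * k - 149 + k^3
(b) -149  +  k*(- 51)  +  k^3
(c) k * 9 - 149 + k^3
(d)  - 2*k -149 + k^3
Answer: b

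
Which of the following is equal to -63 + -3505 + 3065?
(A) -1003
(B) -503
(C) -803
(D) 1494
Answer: B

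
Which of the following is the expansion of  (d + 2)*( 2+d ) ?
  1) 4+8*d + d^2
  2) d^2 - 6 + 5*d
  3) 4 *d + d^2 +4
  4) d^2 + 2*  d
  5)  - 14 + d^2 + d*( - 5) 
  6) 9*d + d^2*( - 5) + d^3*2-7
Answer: 3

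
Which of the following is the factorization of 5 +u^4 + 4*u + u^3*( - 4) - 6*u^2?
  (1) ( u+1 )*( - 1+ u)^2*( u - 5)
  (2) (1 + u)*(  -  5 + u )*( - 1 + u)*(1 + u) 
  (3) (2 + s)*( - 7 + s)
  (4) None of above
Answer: 2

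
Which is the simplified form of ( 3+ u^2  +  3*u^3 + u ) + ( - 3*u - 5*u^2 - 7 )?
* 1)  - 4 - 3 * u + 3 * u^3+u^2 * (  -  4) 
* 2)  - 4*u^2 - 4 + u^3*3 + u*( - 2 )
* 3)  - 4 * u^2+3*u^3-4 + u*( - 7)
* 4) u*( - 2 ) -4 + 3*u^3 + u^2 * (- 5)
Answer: 2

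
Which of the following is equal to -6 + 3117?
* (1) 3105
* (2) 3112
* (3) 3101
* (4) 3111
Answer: 4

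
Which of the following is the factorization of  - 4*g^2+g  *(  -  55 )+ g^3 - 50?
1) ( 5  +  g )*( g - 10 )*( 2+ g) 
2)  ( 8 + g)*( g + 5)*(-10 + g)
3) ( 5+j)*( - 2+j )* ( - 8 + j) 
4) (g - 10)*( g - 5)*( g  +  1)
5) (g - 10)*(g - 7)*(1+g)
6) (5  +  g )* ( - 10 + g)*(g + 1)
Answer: 6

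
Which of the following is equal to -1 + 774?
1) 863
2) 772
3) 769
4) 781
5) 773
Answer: 5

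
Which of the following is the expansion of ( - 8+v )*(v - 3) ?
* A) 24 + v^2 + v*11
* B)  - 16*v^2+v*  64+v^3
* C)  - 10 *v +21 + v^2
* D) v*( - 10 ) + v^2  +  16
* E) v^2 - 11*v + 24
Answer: E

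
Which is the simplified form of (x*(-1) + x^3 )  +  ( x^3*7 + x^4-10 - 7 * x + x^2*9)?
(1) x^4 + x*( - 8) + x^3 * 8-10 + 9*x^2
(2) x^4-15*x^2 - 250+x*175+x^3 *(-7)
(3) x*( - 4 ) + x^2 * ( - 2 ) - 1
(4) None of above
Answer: 1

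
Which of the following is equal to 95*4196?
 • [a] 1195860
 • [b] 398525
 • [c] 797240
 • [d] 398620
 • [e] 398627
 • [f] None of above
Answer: d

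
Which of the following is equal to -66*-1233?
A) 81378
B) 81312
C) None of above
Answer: A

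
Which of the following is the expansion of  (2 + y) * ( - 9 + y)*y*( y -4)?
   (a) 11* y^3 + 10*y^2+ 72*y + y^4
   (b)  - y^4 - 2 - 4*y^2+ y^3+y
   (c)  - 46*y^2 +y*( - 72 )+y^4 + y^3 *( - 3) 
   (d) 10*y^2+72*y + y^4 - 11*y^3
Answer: d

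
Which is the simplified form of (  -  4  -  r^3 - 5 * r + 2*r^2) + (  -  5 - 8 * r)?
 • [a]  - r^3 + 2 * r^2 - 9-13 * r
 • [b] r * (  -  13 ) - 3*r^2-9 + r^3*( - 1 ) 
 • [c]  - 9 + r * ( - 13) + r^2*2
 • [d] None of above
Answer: a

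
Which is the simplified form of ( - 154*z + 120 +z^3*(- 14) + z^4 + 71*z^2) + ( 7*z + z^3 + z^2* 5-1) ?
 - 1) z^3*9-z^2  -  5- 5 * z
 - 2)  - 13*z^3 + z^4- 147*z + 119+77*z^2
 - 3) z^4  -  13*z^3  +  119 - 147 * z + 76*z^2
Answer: 3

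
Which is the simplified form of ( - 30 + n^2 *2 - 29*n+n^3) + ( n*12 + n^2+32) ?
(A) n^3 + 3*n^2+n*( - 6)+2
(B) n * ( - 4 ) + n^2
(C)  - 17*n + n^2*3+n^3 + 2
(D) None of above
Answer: C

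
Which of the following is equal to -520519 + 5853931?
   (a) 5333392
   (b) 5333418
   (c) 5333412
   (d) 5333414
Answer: c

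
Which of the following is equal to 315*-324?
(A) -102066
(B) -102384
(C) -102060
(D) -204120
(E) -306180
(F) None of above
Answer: C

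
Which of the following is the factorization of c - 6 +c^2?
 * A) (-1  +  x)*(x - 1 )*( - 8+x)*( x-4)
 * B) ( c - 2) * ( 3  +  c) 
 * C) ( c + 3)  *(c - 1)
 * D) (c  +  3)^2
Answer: B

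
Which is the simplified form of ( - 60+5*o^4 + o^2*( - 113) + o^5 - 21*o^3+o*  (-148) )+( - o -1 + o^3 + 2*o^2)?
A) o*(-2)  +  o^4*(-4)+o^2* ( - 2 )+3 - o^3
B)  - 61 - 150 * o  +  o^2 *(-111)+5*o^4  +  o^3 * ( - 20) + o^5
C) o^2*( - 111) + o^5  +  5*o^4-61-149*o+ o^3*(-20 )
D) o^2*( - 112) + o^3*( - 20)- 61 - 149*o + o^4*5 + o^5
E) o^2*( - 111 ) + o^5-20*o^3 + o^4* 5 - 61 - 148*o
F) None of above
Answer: C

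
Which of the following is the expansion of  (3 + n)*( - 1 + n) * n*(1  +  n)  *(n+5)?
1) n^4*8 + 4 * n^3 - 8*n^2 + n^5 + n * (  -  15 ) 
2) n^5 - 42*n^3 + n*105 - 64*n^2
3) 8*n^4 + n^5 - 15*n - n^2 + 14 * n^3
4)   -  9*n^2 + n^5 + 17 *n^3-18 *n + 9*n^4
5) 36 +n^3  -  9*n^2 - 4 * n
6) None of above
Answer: 6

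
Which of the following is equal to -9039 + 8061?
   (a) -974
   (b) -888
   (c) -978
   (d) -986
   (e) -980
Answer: c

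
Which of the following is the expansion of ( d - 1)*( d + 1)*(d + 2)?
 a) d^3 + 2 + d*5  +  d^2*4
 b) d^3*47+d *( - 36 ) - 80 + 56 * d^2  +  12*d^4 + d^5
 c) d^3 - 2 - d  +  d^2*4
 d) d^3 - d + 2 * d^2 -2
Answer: d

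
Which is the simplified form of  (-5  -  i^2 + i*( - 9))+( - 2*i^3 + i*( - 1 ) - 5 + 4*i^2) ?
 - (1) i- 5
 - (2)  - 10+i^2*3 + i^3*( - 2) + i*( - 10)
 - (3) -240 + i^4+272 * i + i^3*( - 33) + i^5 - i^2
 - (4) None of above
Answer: 2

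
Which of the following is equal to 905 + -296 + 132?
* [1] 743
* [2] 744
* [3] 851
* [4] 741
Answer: 4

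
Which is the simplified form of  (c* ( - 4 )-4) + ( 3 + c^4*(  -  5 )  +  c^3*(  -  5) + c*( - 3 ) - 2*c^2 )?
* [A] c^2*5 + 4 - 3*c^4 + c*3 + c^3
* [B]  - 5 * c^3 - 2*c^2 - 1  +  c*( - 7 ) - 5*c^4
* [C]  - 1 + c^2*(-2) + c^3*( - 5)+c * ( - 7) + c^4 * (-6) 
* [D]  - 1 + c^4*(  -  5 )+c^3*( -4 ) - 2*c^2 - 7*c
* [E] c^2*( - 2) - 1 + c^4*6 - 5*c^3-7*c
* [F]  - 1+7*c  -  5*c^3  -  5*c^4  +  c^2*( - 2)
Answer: B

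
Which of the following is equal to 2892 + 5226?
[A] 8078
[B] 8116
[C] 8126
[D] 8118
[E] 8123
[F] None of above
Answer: D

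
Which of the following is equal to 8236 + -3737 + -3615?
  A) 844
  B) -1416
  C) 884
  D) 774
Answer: C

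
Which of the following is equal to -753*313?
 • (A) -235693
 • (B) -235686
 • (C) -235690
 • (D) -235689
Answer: D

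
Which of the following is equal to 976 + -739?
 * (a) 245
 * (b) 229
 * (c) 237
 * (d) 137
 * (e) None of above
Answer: c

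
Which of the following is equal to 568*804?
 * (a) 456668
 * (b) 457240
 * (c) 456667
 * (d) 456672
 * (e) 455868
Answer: d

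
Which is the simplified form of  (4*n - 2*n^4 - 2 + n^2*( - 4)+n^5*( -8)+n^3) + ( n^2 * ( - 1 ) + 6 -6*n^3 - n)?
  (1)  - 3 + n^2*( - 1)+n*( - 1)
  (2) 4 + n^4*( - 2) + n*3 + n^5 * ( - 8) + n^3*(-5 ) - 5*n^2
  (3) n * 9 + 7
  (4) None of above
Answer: 2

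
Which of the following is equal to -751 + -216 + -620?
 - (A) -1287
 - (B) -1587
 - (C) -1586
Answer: B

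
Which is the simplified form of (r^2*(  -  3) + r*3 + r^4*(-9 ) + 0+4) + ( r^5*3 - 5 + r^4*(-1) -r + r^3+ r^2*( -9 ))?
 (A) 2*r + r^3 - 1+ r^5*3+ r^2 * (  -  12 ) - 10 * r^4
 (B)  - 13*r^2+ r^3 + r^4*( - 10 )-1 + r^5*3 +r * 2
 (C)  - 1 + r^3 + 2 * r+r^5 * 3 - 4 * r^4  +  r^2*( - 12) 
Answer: A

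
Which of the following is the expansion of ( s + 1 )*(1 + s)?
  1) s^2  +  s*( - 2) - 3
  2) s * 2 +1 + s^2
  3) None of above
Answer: 2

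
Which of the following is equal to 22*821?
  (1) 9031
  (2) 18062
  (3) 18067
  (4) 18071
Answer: 2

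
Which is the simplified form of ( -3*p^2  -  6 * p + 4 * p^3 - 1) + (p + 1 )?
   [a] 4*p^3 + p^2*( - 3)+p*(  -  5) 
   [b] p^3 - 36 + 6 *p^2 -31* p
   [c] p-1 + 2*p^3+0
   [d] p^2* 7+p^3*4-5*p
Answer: a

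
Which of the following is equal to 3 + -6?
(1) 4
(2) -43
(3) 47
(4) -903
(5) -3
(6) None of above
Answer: 5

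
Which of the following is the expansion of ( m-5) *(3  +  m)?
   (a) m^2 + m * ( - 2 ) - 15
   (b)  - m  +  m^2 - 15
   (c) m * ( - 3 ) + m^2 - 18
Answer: a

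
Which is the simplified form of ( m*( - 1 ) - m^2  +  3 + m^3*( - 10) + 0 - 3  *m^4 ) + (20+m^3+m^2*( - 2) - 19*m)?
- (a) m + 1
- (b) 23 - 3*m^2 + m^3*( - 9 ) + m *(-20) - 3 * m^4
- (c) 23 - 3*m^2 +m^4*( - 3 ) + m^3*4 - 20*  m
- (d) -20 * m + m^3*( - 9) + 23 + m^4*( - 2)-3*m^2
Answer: b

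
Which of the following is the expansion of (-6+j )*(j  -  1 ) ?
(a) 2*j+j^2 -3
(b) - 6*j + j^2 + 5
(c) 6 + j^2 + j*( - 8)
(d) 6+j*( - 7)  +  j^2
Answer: d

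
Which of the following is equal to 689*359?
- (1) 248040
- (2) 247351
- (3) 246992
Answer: 2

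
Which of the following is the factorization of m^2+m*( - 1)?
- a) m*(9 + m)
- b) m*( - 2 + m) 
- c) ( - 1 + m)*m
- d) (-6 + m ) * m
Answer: c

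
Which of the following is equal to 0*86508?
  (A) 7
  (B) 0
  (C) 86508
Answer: B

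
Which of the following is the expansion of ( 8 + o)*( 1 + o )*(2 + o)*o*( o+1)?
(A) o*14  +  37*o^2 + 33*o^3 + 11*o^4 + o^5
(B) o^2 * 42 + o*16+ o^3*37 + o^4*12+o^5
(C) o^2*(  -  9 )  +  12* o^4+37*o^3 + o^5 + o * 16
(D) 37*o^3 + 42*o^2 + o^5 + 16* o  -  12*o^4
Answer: B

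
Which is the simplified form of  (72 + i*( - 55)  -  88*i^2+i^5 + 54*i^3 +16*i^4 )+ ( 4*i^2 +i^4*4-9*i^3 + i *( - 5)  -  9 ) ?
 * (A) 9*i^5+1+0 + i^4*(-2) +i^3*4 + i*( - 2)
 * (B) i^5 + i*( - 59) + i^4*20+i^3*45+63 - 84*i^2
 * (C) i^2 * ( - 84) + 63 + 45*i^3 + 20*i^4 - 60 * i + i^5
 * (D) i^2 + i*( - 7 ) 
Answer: C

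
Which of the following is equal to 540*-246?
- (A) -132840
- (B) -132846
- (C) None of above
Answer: A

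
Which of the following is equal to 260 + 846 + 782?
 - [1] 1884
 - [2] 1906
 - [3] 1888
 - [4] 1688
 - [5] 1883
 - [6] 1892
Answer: 3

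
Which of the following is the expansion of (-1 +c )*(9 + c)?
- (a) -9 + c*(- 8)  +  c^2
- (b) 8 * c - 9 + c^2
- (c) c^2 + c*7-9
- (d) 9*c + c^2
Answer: b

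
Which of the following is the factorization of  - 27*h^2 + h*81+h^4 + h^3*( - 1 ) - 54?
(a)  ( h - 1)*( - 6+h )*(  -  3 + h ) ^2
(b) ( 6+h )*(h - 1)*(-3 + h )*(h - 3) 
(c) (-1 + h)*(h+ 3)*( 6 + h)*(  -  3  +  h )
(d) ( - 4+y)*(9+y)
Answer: b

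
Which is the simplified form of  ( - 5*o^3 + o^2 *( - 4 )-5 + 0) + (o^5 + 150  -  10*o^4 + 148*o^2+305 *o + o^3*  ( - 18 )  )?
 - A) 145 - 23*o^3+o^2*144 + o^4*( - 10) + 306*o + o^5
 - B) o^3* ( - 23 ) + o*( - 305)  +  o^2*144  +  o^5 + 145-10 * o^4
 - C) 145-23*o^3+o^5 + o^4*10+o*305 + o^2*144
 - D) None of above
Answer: D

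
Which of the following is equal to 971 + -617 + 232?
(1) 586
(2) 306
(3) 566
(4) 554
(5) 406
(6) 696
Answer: 1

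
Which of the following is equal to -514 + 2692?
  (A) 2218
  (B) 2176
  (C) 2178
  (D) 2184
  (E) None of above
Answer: C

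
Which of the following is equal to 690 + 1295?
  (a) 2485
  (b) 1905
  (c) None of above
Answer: c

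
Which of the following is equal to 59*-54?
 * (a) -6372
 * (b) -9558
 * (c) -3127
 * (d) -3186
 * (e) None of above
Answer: d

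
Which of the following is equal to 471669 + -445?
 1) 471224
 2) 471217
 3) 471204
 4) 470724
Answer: 1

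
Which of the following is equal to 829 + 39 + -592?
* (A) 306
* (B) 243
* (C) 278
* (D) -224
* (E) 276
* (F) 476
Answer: E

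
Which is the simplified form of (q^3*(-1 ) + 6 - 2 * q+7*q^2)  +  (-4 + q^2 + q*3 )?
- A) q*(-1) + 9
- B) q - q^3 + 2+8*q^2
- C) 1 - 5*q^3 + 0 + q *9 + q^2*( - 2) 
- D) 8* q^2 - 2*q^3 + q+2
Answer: B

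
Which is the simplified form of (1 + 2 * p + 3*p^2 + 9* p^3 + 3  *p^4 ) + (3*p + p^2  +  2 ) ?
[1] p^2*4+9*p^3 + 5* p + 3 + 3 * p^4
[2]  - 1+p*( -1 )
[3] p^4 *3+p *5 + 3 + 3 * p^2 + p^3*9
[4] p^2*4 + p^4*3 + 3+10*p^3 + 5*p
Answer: 1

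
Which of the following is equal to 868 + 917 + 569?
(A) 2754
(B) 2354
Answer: B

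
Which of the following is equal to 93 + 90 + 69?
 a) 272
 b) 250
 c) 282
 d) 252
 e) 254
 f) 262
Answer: d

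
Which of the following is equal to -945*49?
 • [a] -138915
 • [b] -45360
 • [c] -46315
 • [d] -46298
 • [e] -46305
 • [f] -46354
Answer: e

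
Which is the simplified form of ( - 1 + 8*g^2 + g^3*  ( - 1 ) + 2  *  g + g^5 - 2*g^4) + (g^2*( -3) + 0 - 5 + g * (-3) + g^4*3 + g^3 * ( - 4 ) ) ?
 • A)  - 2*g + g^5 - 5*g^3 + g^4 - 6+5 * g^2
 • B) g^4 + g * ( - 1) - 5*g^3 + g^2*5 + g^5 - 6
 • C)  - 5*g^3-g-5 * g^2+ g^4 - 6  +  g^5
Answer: B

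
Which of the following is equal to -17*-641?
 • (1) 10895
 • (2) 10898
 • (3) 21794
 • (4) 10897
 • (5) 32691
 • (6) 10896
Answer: 4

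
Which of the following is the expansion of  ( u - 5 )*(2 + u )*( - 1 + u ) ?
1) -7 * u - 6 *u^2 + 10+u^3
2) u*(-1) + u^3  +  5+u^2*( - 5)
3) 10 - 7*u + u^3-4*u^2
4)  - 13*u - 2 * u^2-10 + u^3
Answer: 3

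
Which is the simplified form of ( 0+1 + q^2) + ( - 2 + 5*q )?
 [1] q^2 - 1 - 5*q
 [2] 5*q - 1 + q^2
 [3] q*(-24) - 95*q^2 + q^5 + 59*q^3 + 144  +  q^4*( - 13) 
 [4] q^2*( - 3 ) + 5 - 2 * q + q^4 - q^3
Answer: 2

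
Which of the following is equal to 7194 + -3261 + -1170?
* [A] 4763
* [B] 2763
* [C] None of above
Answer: B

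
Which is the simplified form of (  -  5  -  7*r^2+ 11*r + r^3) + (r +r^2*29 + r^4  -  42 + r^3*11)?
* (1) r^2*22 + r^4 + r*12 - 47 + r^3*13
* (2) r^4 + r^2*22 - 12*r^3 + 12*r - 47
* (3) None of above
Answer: 3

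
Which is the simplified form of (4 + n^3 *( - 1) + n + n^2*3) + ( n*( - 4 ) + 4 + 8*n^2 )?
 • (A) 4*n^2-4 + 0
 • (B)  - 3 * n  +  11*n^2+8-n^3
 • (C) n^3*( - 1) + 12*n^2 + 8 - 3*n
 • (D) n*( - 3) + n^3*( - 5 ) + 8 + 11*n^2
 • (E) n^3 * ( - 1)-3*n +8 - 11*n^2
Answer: B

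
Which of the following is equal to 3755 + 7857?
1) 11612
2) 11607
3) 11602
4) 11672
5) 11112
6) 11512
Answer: 1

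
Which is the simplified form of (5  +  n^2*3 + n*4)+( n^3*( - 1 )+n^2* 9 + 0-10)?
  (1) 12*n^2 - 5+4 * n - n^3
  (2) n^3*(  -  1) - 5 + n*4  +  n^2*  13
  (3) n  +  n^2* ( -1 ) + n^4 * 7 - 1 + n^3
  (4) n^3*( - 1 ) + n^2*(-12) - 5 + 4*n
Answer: 1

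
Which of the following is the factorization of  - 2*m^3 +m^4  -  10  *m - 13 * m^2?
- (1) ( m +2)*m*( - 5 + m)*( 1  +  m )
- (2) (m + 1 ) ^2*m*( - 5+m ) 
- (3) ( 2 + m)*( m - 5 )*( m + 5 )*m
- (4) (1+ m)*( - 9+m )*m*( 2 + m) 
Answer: 1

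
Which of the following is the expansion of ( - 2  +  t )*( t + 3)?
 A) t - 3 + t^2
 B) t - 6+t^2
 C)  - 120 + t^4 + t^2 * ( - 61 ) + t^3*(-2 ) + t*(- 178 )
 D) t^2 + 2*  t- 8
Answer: B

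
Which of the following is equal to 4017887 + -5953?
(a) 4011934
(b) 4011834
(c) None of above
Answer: a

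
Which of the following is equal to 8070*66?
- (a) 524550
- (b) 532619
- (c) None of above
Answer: c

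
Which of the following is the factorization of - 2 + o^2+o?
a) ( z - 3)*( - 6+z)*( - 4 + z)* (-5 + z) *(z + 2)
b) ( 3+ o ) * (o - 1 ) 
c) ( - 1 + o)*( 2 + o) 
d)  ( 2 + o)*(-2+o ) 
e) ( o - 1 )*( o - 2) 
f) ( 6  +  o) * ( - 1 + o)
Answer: c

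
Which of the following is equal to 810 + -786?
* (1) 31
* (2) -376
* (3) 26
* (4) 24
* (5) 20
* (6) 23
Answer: 4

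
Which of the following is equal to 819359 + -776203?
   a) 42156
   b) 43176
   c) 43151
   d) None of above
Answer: d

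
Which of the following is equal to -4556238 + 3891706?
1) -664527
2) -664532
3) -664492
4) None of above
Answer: 2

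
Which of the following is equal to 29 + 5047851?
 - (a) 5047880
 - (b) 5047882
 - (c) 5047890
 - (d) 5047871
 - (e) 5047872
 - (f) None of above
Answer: a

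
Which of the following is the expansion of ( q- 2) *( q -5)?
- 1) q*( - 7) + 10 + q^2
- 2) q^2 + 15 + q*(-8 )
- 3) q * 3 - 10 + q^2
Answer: 1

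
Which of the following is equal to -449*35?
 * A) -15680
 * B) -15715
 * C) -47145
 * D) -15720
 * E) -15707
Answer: B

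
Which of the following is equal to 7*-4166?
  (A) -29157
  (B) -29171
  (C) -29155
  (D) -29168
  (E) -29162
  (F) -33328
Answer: E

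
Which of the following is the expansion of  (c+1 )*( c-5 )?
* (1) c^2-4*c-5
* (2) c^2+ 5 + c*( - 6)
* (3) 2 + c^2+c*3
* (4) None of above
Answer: 1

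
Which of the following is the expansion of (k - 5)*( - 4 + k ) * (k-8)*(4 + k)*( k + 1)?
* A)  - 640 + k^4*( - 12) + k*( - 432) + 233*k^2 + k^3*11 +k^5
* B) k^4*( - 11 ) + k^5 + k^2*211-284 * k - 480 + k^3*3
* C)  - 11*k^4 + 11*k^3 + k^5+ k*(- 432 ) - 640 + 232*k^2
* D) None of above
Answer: D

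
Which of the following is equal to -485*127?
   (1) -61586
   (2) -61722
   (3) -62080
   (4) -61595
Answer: 4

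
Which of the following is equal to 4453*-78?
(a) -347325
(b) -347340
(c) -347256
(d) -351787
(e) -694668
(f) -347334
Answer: f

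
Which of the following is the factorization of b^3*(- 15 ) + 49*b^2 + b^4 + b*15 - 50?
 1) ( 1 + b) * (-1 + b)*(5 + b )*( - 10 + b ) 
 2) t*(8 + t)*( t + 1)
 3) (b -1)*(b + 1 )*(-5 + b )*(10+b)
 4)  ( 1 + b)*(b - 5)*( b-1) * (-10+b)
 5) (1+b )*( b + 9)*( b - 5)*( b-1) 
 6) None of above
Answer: 4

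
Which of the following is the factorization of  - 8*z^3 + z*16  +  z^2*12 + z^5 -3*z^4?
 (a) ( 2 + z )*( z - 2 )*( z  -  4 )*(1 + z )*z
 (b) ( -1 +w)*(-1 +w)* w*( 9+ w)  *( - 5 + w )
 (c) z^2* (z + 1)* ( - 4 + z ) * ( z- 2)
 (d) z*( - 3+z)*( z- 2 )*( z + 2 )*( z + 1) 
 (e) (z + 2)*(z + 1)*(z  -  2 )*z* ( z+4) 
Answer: a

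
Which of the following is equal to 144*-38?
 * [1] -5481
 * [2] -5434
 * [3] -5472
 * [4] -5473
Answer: 3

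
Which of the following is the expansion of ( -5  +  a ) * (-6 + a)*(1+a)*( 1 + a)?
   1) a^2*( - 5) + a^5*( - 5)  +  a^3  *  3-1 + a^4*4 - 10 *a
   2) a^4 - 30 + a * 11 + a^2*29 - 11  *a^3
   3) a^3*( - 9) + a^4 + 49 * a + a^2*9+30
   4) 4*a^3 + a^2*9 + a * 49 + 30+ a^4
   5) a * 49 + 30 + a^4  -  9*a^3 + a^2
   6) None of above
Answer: 3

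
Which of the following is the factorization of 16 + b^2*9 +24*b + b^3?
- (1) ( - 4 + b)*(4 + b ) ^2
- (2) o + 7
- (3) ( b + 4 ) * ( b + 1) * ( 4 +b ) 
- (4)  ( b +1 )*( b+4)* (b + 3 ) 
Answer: 3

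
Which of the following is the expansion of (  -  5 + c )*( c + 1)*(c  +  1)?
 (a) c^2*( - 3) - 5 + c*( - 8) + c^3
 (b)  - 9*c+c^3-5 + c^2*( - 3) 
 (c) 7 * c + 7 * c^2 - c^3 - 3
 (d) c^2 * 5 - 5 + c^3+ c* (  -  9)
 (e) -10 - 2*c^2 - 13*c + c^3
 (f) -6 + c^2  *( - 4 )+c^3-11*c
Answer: b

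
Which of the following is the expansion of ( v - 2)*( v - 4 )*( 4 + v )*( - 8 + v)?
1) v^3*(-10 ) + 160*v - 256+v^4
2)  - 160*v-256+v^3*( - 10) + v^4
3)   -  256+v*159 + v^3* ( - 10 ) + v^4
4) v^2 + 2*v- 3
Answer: 1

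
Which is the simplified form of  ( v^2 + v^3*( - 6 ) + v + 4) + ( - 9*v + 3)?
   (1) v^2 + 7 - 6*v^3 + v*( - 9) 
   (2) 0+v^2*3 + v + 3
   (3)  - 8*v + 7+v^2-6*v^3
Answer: 3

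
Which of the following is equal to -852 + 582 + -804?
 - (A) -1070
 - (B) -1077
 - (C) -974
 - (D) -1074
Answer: D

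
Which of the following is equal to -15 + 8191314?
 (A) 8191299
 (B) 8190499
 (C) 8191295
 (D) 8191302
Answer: A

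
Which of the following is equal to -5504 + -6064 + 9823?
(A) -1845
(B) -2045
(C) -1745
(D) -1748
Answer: C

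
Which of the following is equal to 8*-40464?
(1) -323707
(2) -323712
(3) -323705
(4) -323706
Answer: 2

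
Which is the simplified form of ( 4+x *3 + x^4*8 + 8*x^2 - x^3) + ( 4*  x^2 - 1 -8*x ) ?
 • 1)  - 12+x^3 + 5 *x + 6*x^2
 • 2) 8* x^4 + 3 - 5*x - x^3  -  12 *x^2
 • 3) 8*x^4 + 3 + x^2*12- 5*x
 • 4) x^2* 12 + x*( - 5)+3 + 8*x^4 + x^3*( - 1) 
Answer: 4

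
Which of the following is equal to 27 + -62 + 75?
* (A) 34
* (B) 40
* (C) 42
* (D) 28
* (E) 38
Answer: B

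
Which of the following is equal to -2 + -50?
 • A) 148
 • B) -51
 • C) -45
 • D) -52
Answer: D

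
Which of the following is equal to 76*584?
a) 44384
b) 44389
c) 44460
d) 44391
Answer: a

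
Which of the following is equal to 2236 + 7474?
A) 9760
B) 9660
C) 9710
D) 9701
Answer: C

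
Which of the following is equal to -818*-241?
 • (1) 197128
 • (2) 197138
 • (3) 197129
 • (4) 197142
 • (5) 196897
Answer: 2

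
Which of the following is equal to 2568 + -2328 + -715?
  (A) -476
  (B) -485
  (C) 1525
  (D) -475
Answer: D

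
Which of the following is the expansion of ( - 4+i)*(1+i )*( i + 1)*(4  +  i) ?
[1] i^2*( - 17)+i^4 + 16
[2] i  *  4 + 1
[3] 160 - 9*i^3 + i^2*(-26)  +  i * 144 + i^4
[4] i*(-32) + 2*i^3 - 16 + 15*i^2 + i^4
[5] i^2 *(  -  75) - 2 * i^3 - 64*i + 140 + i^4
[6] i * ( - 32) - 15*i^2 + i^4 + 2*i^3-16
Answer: 6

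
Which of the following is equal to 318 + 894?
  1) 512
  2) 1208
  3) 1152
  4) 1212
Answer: 4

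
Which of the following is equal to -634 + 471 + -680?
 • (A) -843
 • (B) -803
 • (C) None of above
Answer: A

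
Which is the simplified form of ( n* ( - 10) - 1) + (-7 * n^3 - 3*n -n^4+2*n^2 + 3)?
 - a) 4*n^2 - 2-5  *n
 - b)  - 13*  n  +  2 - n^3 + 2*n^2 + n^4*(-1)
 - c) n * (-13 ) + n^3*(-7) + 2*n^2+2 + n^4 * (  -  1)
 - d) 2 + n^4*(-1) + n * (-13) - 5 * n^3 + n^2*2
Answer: c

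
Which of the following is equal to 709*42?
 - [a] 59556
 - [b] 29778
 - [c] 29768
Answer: b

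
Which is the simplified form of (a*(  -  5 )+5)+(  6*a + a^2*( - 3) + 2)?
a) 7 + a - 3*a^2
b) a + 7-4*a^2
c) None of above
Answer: a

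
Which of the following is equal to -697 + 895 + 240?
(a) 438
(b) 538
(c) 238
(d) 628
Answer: a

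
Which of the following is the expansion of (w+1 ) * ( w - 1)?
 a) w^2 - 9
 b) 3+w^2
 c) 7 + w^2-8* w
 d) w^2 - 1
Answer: d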